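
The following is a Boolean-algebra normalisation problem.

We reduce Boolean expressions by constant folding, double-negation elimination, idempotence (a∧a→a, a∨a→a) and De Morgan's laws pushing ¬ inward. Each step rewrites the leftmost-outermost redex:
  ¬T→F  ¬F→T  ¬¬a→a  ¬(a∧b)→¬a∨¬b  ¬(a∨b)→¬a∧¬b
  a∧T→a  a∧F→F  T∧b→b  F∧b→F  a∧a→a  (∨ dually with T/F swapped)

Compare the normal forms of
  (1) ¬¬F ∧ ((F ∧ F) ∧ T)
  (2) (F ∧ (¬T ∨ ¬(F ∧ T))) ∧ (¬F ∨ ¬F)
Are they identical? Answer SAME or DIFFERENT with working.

Term A:
  start: ¬¬F ∧ ((F ∧ F) ∧ T)
  [1] F ∧ ((F ∧ F) ∧ T)
  [2] F

Term B:
  start: (F ∧ (¬T ∨ ¬(F ∧ T))) ∧ (¬F ∨ ¬F)
  [1] F ∧ (¬F ∨ ¬F)
  [2] F

Answer: SAME — A ⇓ F, B ⇓ F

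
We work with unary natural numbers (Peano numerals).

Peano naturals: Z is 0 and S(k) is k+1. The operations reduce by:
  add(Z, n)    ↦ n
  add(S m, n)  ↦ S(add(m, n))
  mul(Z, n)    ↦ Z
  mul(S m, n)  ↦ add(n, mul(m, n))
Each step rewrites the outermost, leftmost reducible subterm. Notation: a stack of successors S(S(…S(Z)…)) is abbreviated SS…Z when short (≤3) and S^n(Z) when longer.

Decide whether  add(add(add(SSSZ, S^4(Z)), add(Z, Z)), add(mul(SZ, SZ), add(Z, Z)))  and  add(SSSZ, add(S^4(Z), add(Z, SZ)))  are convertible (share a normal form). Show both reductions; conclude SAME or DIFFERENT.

Term A:
  start: add(add(add(SSSZ, S^4(Z)), add(Z, Z)), add(mul(SZ, SZ), add(Z, Z)))
  →1  add(add(S(add(SSZ, S^4(Z))), add(Z, Z)), add(mul(SZ, SZ), add(Z, Z)))
  →2  add(S(add(add(SSZ, S^4(Z)), add(Z, Z))), add(mul(SZ, SZ), add(Z, Z)))
  →3  S(add(add(add(SSZ, S^4(Z)), add(Z, Z)), add(mul(SZ, SZ), add(Z, Z))))
  →4  S(add(add(S(add(SZ, S^4(Z))), add(Z, Z)), add(mul(SZ, SZ), add(Z, Z))))
  →5  S(add(S(add(add(SZ, S^4(Z)), add(Z, Z))), add(mul(SZ, SZ), add(Z, Z))))
  →6  S(S(add(add(add(SZ, S^4(Z)), add(Z, Z)), add(mul(SZ, SZ), add(Z, Z)))))
  →7  S(S(add(add(S(add(Z, S^4(Z))), add(Z, Z)), add(mul(SZ, SZ), add(Z, Z)))))
  →8  S(S(add(S(add(add(Z, S^4(Z)), add(Z, Z))), add(mul(SZ, SZ), add(Z, Z)))))
  →9  S(S(S(add(add(add(Z, S^4(Z)), add(Z, Z)), add(mul(SZ, SZ), add(Z, Z))))))
  →10  S(S(S(add(add(S^4(Z), add(Z, Z)), add(mul(SZ, SZ), add(Z, Z))))))
  →11  S(S(S(add(S(add(SSSZ, add(Z, Z))), add(mul(SZ, SZ), add(Z, Z))))))
  →12  S(S(S(S(add(add(SSSZ, add(Z, Z)), add(mul(SZ, SZ), add(Z, Z)))))))
  →13  S(S(S(S(add(S(add(SSZ, add(Z, Z))), add(mul(SZ, SZ), add(Z, Z)))))))
  →14  S(S(S(S(S(add(add(SSZ, add(Z, Z)), add(mul(SZ, SZ), add(Z, Z))))))))
  →15  S(S(S(S(S(add(S(add(SZ, add(Z, Z))), add(mul(SZ, SZ), add(Z, Z))))))))
  →16  S(S(S(S(S(S(add(add(SZ, add(Z, Z)), add(mul(SZ, SZ), add(Z, Z)))))))))
  →17  S(S(S(S(S(S(add(S(add(Z, add(Z, Z))), add(mul(SZ, SZ), add(Z, Z)))))))))
  →18  S(S(S(S(S(S(S(add(add(Z, add(Z, Z)), add(mul(SZ, SZ), add(Z, Z))))))))))
  →19  S(S(S(S(S(S(S(add(add(Z, Z), add(mul(SZ, SZ), add(Z, Z))))))))))
  →20  S(S(S(S(S(S(S(add(Z, add(mul(SZ, SZ), add(Z, Z))))))))))
  →21  S(S(S(S(S(S(S(add(mul(SZ, SZ), add(Z, Z)))))))))
  →22  S(S(S(S(S(S(S(add(add(SZ, mul(Z, SZ)), add(Z, Z)))))))))
  →23  S(S(S(S(S(S(S(add(S(add(Z, mul(Z, SZ))), add(Z, Z)))))))))
  →24  S(S(S(S(S(S(S(S(add(add(Z, mul(Z, SZ)), add(Z, Z))))))))))
  →25  S(S(S(S(S(S(S(S(add(mul(Z, SZ), add(Z, Z))))))))))
  →26  S(S(S(S(S(S(S(S(add(Z, add(Z, Z))))))))))
  →27  S(S(S(S(S(S(S(S(add(Z, Z)))))))))
  →28  S^8(Z)

Term B:
  start: add(SSSZ, add(S^4(Z), add(Z, SZ)))
  →1  S(add(SSZ, add(S^4(Z), add(Z, SZ))))
  →2  S(S(add(SZ, add(S^4(Z), add(Z, SZ)))))
  →3  S(S(S(add(Z, add(S^4(Z), add(Z, SZ))))))
  →4  S(S(S(add(S^4(Z), add(Z, SZ)))))
  →5  S(S(S(S(add(SSSZ, add(Z, SZ))))))
  →6  S(S(S(S(S(add(SSZ, add(Z, SZ)))))))
  →7  S(S(S(S(S(S(add(SZ, add(Z, SZ))))))))
  →8  S(S(S(S(S(S(S(add(Z, add(Z, SZ)))))))))
  →9  S(S(S(S(S(S(S(add(Z, SZ))))))))
  →10  S^8(Z)

Answer: SAME — A ⇓ S^8(Z), B ⇓ S^8(Z)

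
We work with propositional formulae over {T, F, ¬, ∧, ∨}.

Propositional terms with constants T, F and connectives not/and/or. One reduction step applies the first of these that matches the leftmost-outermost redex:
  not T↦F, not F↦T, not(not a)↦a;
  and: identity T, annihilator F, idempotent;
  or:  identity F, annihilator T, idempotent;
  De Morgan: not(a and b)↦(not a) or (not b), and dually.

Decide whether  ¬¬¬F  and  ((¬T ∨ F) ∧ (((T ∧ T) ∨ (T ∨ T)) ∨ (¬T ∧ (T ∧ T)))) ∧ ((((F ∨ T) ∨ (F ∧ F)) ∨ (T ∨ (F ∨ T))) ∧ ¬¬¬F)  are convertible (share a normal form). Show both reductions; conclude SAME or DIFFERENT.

Answer: DIFFERENT — A ⇓ T, B ⇓ F

Working:
Term A:
  start: ¬¬¬F
  [1] ¬F
  [2] T

Term B:
  start: ((¬T ∨ F) ∧ (((T ∧ T) ∨ (T ∨ T)) ∨ (¬T ∧ (T ∧ T)))) ∧ ((((F ∨ T) ∨ (F ∧ F)) ∨ (T ∨ (F ∨ T))) ∧ ¬¬¬F)
  [1] (¬T ∧ (((T ∧ T) ∨ (T ∨ T)) ∨ (¬T ∧ (T ∧ T)))) ∧ ((((F ∨ T) ∨ (F ∧ F)) ∨ (T ∨ (F ∨ T))) ∧ ¬¬¬F)
  [2] (F ∧ (((T ∧ T) ∨ (T ∨ T)) ∨ (¬T ∧ (T ∧ T)))) ∧ ((((F ∨ T) ∨ (F ∧ F)) ∨ (T ∨ (F ∨ T))) ∧ ¬¬¬F)
  [3] F ∧ ((((F ∨ T) ∨ (F ∧ F)) ∨ (T ∨ (F ∨ T))) ∧ ¬¬¬F)
  [4] F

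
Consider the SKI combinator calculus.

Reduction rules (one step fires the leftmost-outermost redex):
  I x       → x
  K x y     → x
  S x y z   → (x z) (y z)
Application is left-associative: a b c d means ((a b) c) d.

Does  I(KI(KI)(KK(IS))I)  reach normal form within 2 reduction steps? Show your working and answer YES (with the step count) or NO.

  start: I(KI(KI)(KK(IS))I)
  →1  KI(KI)(KK(IS))I
  →2  I(KK(IS))I

Answer: NO — after 2 steps the term is I(KK(IS))I, not yet normal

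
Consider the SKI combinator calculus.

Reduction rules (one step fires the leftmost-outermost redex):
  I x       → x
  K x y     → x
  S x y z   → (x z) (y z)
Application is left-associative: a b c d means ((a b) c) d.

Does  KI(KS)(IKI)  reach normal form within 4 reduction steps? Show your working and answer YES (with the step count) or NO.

  start: KI(KS)(IKI)
  step 1: I(IKI)
  step 2: IKI
  step 3: KI

Answer: YES — reaches normal form KI in 3 ≤ 4 steps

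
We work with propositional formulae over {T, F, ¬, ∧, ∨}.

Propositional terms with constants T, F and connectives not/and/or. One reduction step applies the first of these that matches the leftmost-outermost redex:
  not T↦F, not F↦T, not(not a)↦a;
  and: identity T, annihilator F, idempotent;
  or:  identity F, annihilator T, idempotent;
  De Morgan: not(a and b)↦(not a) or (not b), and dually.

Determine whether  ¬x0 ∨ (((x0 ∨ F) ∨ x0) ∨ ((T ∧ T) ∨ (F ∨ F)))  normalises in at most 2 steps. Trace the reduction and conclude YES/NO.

Answer: NO — after 2 steps the term is ¬x0 ∨ (x0 ∨ ((T ∧ T) ∨ (F ∨ F))), not yet normal

Reduction:
  start: ¬x0 ∨ (((x0 ∨ F) ∨ x0) ∨ ((T ∧ T) ∨ (F ∨ F)))
  →1  ¬x0 ∨ ((x0 ∨ x0) ∨ ((T ∧ T) ∨ (F ∨ F)))
  →2  ¬x0 ∨ (x0 ∨ ((T ∧ T) ∨ (F ∨ F)))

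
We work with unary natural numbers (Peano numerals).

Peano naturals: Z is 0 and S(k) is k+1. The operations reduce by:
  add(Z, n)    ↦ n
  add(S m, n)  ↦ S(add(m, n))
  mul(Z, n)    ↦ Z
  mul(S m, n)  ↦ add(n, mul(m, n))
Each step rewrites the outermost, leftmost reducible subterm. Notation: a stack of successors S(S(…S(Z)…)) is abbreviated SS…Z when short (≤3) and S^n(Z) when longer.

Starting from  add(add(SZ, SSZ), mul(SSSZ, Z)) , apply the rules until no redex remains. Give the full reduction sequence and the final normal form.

Answer: normal form = SSSZ  (in 13 steps)

Working:
  start: add(add(SZ, SSZ), mul(SSSZ, Z))
  →1  add(S(add(Z, SSZ)), mul(SSSZ, Z))
  →2  S(add(add(Z, SSZ), mul(SSSZ, Z)))
  →3  S(add(SSZ, mul(SSSZ, Z)))
  →4  S(S(add(SZ, mul(SSSZ, Z))))
  →5  S(S(S(add(Z, mul(SSSZ, Z)))))
  →6  S(S(S(mul(SSSZ, Z))))
  →7  S(S(S(add(Z, mul(SSZ, Z)))))
  →8  S(S(S(mul(SSZ, Z))))
  →9  S(S(S(add(Z, mul(SZ, Z)))))
  →10  S(S(S(mul(SZ, Z))))
  →11  S(S(S(add(Z, mul(Z, Z)))))
  →12  S(S(S(mul(Z, Z))))
  →13  SSSZ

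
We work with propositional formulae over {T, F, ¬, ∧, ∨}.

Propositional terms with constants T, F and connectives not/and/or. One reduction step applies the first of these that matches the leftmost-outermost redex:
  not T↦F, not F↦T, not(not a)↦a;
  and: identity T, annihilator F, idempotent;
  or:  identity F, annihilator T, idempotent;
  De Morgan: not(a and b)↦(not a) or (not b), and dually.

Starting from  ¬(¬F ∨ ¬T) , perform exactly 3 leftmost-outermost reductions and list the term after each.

  start: ¬(¬F ∨ ¬T)
  →1  ¬¬F ∧ ¬¬T
  →2  F ∧ ¬¬T
  →3  F

Answer: after 3 steps: F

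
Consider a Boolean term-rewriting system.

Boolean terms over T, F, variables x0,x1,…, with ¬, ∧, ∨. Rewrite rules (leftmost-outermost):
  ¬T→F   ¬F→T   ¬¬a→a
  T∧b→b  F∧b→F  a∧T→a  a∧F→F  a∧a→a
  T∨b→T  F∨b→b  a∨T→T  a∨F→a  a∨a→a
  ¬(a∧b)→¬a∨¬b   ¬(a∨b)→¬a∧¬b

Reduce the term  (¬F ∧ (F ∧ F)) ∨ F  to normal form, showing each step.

  start: (¬F ∧ (F ∧ F)) ∨ F
  step 1: ¬F ∧ (F ∧ F)
  step 2: T ∧ (F ∧ F)
  step 3: F ∧ F
  step 4: F

Answer: normal form = F  (in 4 steps)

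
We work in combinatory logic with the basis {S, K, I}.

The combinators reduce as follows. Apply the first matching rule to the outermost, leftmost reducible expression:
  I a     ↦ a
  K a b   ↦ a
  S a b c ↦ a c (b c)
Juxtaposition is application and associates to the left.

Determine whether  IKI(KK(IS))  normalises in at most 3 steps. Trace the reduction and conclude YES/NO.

Answer: YES — reaches normal form I in 2 ≤ 3 steps

Working:
  start: IKI(KK(IS))
  [1] KI(KK(IS))
  [2] I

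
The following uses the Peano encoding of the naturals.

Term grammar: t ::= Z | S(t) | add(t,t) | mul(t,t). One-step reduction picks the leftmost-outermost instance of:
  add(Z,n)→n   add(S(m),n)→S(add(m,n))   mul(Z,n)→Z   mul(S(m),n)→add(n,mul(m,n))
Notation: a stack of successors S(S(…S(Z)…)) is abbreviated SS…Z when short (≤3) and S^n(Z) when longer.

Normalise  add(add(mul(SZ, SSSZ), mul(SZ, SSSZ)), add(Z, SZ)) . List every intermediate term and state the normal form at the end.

Answer: normal form = S^7(Z)  (in 24 steps)

Reduction:
  start: add(add(mul(SZ, SSSZ), mul(SZ, SSSZ)), add(Z, SZ))
  step 1: add(add(add(SSSZ, mul(Z, SSSZ)), mul(SZ, SSSZ)), add(Z, SZ))
  step 2: add(add(S(add(SSZ, mul(Z, SSSZ))), mul(SZ, SSSZ)), add(Z, SZ))
  step 3: add(S(add(add(SSZ, mul(Z, SSSZ)), mul(SZ, SSSZ))), add(Z, SZ))
  step 4: S(add(add(add(SSZ, mul(Z, SSSZ)), mul(SZ, SSSZ)), add(Z, SZ)))
  step 5: S(add(add(S(add(SZ, mul(Z, SSSZ))), mul(SZ, SSSZ)), add(Z, SZ)))
  step 6: S(add(S(add(add(SZ, mul(Z, SSSZ)), mul(SZ, SSSZ))), add(Z, SZ)))
  step 7: S(S(add(add(add(SZ, mul(Z, SSSZ)), mul(SZ, SSSZ)), add(Z, SZ))))
  step 8: S(S(add(add(S(add(Z, mul(Z, SSSZ))), mul(SZ, SSSZ)), add(Z, SZ))))
  step 9: S(S(add(S(add(add(Z, mul(Z, SSSZ)), mul(SZ, SSSZ))), add(Z, SZ))))
  step 10: S(S(S(add(add(add(Z, mul(Z, SSSZ)), mul(SZ, SSSZ)), add(Z, SZ)))))
  step 11: S(S(S(add(add(mul(Z, SSSZ), mul(SZ, SSSZ)), add(Z, SZ)))))
  step 12: S(S(S(add(add(Z, mul(SZ, SSSZ)), add(Z, SZ)))))
  step 13: S(S(S(add(mul(SZ, SSSZ), add(Z, SZ)))))
  step 14: S(S(S(add(add(SSSZ, mul(Z, SSSZ)), add(Z, SZ)))))
  step 15: S(S(S(add(S(add(SSZ, mul(Z, SSSZ))), add(Z, SZ)))))
  step 16: S(S(S(S(add(add(SSZ, mul(Z, SSSZ)), add(Z, SZ))))))
  step 17: S(S(S(S(add(S(add(SZ, mul(Z, SSSZ))), add(Z, SZ))))))
  step 18: S(S(S(S(S(add(add(SZ, mul(Z, SSSZ)), add(Z, SZ)))))))
  step 19: S(S(S(S(S(add(S(add(Z, mul(Z, SSSZ))), add(Z, SZ)))))))
  step 20: S(S(S(S(S(S(add(add(Z, mul(Z, SSSZ)), add(Z, SZ))))))))
  step 21: S(S(S(S(S(S(add(mul(Z, SSSZ), add(Z, SZ))))))))
  step 22: S(S(S(S(S(S(add(Z, add(Z, SZ))))))))
  step 23: S(S(S(S(S(S(add(Z, SZ)))))))
  step 24: S^7(Z)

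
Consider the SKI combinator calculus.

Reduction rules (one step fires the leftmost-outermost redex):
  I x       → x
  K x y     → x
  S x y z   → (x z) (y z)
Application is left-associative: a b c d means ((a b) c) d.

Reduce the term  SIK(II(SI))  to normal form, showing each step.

Answer: normal form = SI(K(SI))  (in 6 steps)

Reduction:
  start: SIK(II(SI))
  [1] I(II(SI))(K(II(SI)))
  [2] II(SI)(K(II(SI)))
  [3] I(SI)(K(II(SI)))
  [4] SI(K(II(SI)))
  [5] SI(K(I(SI)))
  [6] SI(K(SI))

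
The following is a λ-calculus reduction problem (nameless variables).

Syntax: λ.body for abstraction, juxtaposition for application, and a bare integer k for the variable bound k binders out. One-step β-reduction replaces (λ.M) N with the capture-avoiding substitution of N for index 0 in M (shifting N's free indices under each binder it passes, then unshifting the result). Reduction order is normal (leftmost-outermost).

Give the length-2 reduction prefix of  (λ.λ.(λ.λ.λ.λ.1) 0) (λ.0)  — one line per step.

  start: (λ.λ.(λ.λ.λ.λ.1) 0) (λ.0)
  →1  λ.(λ.λ.λ.λ.1) 0
  →2  λ.λ.λ.λ.1

Answer: after 2 steps: λ.λ.λ.λ.1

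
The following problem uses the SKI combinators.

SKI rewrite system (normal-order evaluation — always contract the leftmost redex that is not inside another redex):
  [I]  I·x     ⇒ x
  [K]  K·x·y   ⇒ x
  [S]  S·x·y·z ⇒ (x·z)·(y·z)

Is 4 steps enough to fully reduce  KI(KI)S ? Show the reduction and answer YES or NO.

Answer: YES — reaches normal form S in 2 ≤ 4 steps

Reduction:
  start: KI(KI)S
  →1  IS
  →2  S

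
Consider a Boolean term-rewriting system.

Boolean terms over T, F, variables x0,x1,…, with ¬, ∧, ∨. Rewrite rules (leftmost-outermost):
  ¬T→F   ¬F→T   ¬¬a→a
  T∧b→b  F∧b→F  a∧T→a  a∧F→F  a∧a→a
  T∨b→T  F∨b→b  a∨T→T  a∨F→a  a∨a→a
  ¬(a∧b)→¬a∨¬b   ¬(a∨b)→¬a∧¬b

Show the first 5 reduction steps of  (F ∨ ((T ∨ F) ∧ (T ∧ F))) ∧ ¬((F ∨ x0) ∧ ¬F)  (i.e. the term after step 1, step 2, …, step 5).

Answer: after 5 steps: F

Working:
  start: (F ∨ ((T ∨ F) ∧ (T ∧ F))) ∧ ¬((F ∨ x0) ∧ ¬F)
  step 1: ((T ∨ F) ∧ (T ∧ F)) ∧ ¬((F ∨ x0) ∧ ¬F)
  step 2: (T ∧ (T ∧ F)) ∧ ¬((F ∨ x0) ∧ ¬F)
  step 3: (T ∧ F) ∧ ¬((F ∨ x0) ∧ ¬F)
  step 4: F ∧ ¬((F ∨ x0) ∧ ¬F)
  step 5: F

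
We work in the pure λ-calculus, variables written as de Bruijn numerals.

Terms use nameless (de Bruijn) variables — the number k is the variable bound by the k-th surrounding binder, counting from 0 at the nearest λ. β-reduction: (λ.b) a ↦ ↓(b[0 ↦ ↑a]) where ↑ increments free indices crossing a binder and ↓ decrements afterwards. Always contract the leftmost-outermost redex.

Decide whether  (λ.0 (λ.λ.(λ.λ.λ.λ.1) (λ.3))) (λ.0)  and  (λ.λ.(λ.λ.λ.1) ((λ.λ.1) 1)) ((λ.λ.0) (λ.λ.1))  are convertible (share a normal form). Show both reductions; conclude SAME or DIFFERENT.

Answer: DIFFERENT — A ⇓ λ.λ.λ.λ.λ.1, B ⇓ λ.λ.λ.1

Derivation:
Term A:
  start: (λ.0 (λ.λ.(λ.λ.λ.λ.1) (λ.3))) (λ.0)
  →1  (λ.0) (λ.λ.(λ.λ.λ.λ.1) (λ.λ.0))
  →2  λ.λ.(λ.λ.λ.λ.1) (λ.λ.0)
  →3  λ.λ.λ.λ.λ.1

Term B:
  start: (λ.λ.(λ.λ.λ.1) ((λ.λ.1) 1)) ((λ.λ.0) (λ.λ.1))
  →1  λ.(λ.λ.λ.1) ((λ.λ.1) ((λ.λ.0) (λ.λ.1)))
  →2  λ.λ.λ.1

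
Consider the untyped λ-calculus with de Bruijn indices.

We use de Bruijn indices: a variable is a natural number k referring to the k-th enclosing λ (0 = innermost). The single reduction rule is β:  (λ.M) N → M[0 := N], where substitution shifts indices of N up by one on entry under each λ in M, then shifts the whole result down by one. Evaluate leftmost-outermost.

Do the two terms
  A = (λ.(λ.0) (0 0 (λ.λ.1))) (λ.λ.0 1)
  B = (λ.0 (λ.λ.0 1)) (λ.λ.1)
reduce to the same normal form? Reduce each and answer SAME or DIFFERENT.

Term A:
  start: (λ.(λ.0) (0 0 (λ.λ.1))) (λ.λ.0 1)
  [1] (λ.0) ((λ.λ.0 1) (λ.λ.0 1) (λ.λ.1))
  [2] (λ.λ.0 1) (λ.λ.0 1) (λ.λ.1)
  [3] (λ.0 (λ.λ.0 1)) (λ.λ.1)
  [4] (λ.λ.1) (λ.λ.0 1)
  [5] λ.λ.λ.0 1

Term B:
  start: (λ.0 (λ.λ.0 1)) (λ.λ.1)
  [1] (λ.λ.1) (λ.λ.0 1)
  [2] λ.λ.λ.0 1

Answer: SAME — A ⇓ λ.λ.λ.0 1, B ⇓ λ.λ.λ.0 1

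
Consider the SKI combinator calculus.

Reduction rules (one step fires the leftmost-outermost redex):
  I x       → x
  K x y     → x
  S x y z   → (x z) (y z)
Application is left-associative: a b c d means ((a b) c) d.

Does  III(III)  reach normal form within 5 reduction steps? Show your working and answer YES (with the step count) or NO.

  start: III(III)
  →1  II(III)
  →2  I(III)
  →3  III
  →4  II
  →5  I

Answer: YES — reaches normal form I in 5 ≤ 5 steps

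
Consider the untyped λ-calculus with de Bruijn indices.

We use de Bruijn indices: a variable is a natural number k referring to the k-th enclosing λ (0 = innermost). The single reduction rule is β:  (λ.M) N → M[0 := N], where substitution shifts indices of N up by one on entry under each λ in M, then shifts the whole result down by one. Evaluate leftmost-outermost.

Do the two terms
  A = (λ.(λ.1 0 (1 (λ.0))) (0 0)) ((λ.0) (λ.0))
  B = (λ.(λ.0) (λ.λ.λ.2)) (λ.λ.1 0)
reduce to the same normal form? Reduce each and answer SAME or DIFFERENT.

Answer: DIFFERENT — A ⇓ λ.0, B ⇓ λ.λ.λ.2

Working:
Term A:
  start: (λ.(λ.1 0 (1 (λ.0))) (0 0)) ((λ.0) (λ.0))
  [1] (λ.(λ.0) (λ.0) 0 ((λ.0) (λ.0) (λ.0))) ((λ.0) (λ.0) ((λ.0) (λ.0)))
  [2] (λ.0) (λ.0) ((λ.0) (λ.0) ((λ.0) (λ.0))) ((λ.0) (λ.0) (λ.0))
  [3] (λ.0) ((λ.0) (λ.0) ((λ.0) (λ.0))) ((λ.0) (λ.0) (λ.0))
  [4] (λ.0) (λ.0) ((λ.0) (λ.0)) ((λ.0) (λ.0) (λ.0))
  [5] (λ.0) ((λ.0) (λ.0)) ((λ.0) (λ.0) (λ.0))
  [6] (λ.0) (λ.0) ((λ.0) (λ.0) (λ.0))
  [7] (λ.0) ((λ.0) (λ.0) (λ.0))
  [8] (λ.0) (λ.0) (λ.0)
  [9] (λ.0) (λ.0)
  [10] λ.0

Term B:
  start: (λ.(λ.0) (λ.λ.λ.2)) (λ.λ.1 0)
  [1] (λ.0) (λ.λ.λ.2)
  [2] λ.λ.λ.2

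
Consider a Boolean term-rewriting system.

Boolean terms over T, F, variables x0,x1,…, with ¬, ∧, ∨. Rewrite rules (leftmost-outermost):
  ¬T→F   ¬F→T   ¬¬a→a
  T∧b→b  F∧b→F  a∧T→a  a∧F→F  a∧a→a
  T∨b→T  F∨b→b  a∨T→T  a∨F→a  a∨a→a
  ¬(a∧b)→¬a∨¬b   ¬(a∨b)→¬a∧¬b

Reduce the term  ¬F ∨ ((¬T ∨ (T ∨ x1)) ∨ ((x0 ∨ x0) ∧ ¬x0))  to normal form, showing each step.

Answer: normal form = T  (in 2 steps)

Working:
  start: ¬F ∨ ((¬T ∨ (T ∨ x1)) ∨ ((x0 ∨ x0) ∧ ¬x0))
  step 1: T ∨ ((¬T ∨ (T ∨ x1)) ∨ ((x0 ∨ x0) ∧ ¬x0))
  step 2: T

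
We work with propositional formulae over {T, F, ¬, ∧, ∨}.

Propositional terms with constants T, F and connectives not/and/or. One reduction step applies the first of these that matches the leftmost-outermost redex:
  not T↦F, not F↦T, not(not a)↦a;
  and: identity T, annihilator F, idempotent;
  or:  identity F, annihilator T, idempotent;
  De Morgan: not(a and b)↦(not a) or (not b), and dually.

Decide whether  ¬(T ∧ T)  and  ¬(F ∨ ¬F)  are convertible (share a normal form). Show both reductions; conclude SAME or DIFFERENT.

Term A:
  start: ¬(T ∧ T)
  step 1: ¬T ∨ ¬T
  step 2: ¬T
  step 3: F

Term B:
  start: ¬(F ∨ ¬F)
  step 1: ¬F ∧ ¬¬F
  step 2: T ∧ ¬¬F
  step 3: ¬¬F
  step 4: F

Answer: SAME — A ⇓ F, B ⇓ F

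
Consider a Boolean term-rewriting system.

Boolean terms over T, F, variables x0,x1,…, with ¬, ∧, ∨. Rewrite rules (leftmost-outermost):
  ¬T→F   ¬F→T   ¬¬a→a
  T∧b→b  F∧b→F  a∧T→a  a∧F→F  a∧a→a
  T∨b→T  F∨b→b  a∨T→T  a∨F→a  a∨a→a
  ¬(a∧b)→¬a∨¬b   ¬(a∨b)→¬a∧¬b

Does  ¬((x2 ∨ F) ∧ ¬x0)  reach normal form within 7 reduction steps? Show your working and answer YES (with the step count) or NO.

Answer: YES — reaches normal form ¬x2 ∨ x0 in 5 ≤ 7 steps

Reduction:
  start: ¬((x2 ∨ F) ∧ ¬x0)
  [1] ¬(x2 ∨ F) ∨ ¬¬x0
  [2] (¬x2 ∧ ¬F) ∨ ¬¬x0
  [3] (¬x2 ∧ T) ∨ ¬¬x0
  [4] ¬x2 ∨ ¬¬x0
  [5] ¬x2 ∨ x0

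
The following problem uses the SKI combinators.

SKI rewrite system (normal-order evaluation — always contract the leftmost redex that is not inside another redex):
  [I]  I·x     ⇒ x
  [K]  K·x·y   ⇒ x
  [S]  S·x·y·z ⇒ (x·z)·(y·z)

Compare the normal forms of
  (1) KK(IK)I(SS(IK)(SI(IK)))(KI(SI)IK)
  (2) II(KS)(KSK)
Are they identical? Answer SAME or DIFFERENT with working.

Term A:
  start: KK(IK)I(SS(IK)(SI(IK)))(KI(SI)IK)
  step 1: KI(SS(IK)(SI(IK)))(KI(SI)IK)
  step 2: I(KI(SI)IK)
  step 3: KI(SI)IK
  step 4: IIK
  step 5: IK
  step 6: K

Term B:
  start: II(KS)(KSK)
  step 1: I(KS)(KSK)
  step 2: KS(KSK)
  step 3: S

Answer: DIFFERENT — A ⇓ K, B ⇓ S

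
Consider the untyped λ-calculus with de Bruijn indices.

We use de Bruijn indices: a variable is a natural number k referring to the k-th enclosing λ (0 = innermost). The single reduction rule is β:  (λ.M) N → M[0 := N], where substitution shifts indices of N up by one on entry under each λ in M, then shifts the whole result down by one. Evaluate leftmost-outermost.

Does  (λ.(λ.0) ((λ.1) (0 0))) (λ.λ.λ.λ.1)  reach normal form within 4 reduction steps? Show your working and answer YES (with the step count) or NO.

Answer: YES — reaches normal form λ.λ.λ.λ.1 in 3 ≤ 4 steps

Reduction:
  start: (λ.(λ.0) ((λ.1) (0 0))) (λ.λ.λ.λ.1)
  step 1: (λ.0) ((λ.λ.λ.λ.λ.1) ((λ.λ.λ.λ.1) (λ.λ.λ.λ.1)))
  step 2: (λ.λ.λ.λ.λ.1) ((λ.λ.λ.λ.1) (λ.λ.λ.λ.1))
  step 3: λ.λ.λ.λ.1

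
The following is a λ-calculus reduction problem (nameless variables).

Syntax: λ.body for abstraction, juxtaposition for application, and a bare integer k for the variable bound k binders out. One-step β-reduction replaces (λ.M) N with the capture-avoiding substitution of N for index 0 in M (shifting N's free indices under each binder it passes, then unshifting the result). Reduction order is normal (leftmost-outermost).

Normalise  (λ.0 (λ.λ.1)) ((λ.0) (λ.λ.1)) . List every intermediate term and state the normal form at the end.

  start: (λ.0 (λ.λ.1)) ((λ.0) (λ.λ.1))
  →1  (λ.0) (λ.λ.1) (λ.λ.1)
  →2  (λ.λ.1) (λ.λ.1)
  →3  λ.λ.λ.1

Answer: normal form = λ.λ.λ.1  (in 3 steps)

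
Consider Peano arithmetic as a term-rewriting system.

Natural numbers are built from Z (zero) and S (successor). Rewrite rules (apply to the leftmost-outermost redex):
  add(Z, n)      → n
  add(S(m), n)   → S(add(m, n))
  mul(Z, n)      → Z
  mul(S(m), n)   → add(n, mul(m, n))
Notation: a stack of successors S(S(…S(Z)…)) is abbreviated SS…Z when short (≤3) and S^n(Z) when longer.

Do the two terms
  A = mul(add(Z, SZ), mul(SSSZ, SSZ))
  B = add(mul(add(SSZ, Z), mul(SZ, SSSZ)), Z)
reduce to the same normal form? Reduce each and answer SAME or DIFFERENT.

Term A:
  start: mul(add(Z, SZ), mul(SSSZ, SSZ))
  [1] mul(SZ, mul(SSSZ, SSZ))
  [2] add(mul(SSSZ, SSZ), mul(Z, mul(SSSZ, SSZ)))
  [3] add(add(SSZ, mul(SSZ, SSZ)), mul(Z, mul(SSSZ, SSZ)))
  [4] add(S(add(SZ, mul(SSZ, SSZ))), mul(Z, mul(SSSZ, SSZ)))
  [5] S(add(add(SZ, mul(SSZ, SSZ)), mul(Z, mul(SSSZ, SSZ))))
  [6] S(add(S(add(Z, mul(SSZ, SSZ))), mul(Z, mul(SSSZ, SSZ))))
  [7] S(S(add(add(Z, mul(SSZ, SSZ)), mul(Z, mul(SSSZ, SSZ)))))
  [8] S(S(add(mul(SSZ, SSZ), mul(Z, mul(SSSZ, SSZ)))))
  [9] S(S(add(add(SSZ, mul(SZ, SSZ)), mul(Z, mul(SSSZ, SSZ)))))
  [10] S(S(add(S(add(SZ, mul(SZ, SSZ))), mul(Z, mul(SSSZ, SSZ)))))
  [11] S(S(S(add(add(SZ, mul(SZ, SSZ)), mul(Z, mul(SSSZ, SSZ))))))
  [12] S(S(S(add(S(add(Z, mul(SZ, SSZ))), mul(Z, mul(SSSZ, SSZ))))))
  [13] S(S(S(S(add(add(Z, mul(SZ, SSZ)), mul(Z, mul(SSSZ, SSZ)))))))
  [14] S(S(S(S(add(mul(SZ, SSZ), mul(Z, mul(SSSZ, SSZ)))))))
  [15] S(S(S(S(add(add(SSZ, mul(Z, SSZ)), mul(Z, mul(SSSZ, SSZ)))))))
  [16] S(S(S(S(add(S(add(SZ, mul(Z, SSZ))), mul(Z, mul(SSSZ, SSZ)))))))
  [17] S(S(S(S(S(add(add(SZ, mul(Z, SSZ)), mul(Z, mul(SSSZ, SSZ))))))))
  [18] S(S(S(S(S(add(S(add(Z, mul(Z, SSZ))), mul(Z, mul(SSSZ, SSZ))))))))
  [19] S(S(S(S(S(S(add(add(Z, mul(Z, SSZ)), mul(Z, mul(SSSZ, SSZ)))))))))
  [20] S(S(S(S(S(S(add(mul(Z, SSZ), mul(Z, mul(SSSZ, SSZ)))))))))
  [21] S(S(S(S(S(S(add(Z, mul(Z, mul(SSSZ, SSZ)))))))))
  [22] S(S(S(S(S(S(mul(Z, mul(SSSZ, SSZ))))))))
  [23] S^6(Z)

Term B:
  start: add(mul(add(SSZ, Z), mul(SZ, SSSZ)), Z)
  [1] add(mul(S(add(SZ, Z)), mul(SZ, SSSZ)), Z)
  [2] add(add(mul(SZ, SSSZ), mul(add(SZ, Z), mul(SZ, SSSZ))), Z)
  [3] add(add(add(SSSZ, mul(Z, SSSZ)), mul(add(SZ, Z), mul(SZ, SSSZ))), Z)
  [4] add(add(S(add(SSZ, mul(Z, SSSZ))), mul(add(SZ, Z), mul(SZ, SSSZ))), Z)
  [5] add(S(add(add(SSZ, mul(Z, SSSZ)), mul(add(SZ, Z), mul(SZ, SSSZ)))), Z)
  [6] S(add(add(add(SSZ, mul(Z, SSSZ)), mul(add(SZ, Z), mul(SZ, SSSZ))), Z))
  [7] S(add(add(S(add(SZ, mul(Z, SSSZ))), mul(add(SZ, Z), mul(SZ, SSSZ))), Z))
  [8] S(add(S(add(add(SZ, mul(Z, SSSZ)), mul(add(SZ, Z), mul(SZ, SSSZ)))), Z))
  [9] S(S(add(add(add(SZ, mul(Z, SSSZ)), mul(add(SZ, Z), mul(SZ, SSSZ))), Z)))
  [10] S(S(add(add(S(add(Z, mul(Z, SSSZ))), mul(add(SZ, Z), mul(SZ, SSSZ))), Z)))
  [11] S(S(add(S(add(add(Z, mul(Z, SSSZ)), mul(add(SZ, Z), mul(SZ, SSSZ)))), Z)))
  [12] S(S(S(add(add(add(Z, mul(Z, SSSZ)), mul(add(SZ, Z), mul(SZ, SSSZ))), Z))))
  [13] S(S(S(add(add(mul(Z, SSSZ), mul(add(SZ, Z), mul(SZ, SSSZ))), Z))))
  [14] S(S(S(add(add(Z, mul(add(SZ, Z), mul(SZ, SSSZ))), Z))))
  [15] S(S(S(add(mul(add(SZ, Z), mul(SZ, SSSZ)), Z))))
  [16] S(S(S(add(mul(S(add(Z, Z)), mul(SZ, SSSZ)), Z))))
  [17] S(S(S(add(add(mul(SZ, SSSZ), mul(add(Z, Z), mul(SZ, SSSZ))), Z))))
  [18] S(S(S(add(add(add(SSSZ, mul(Z, SSSZ)), mul(add(Z, Z), mul(SZ, SSSZ))), Z))))
  [19] S(S(S(add(add(S(add(SSZ, mul(Z, SSSZ))), mul(add(Z, Z), mul(SZ, SSSZ))), Z))))
  [20] S(S(S(add(S(add(add(SSZ, mul(Z, SSSZ)), mul(add(Z, Z), mul(SZ, SSSZ)))), Z))))
  [21] S(S(S(S(add(add(add(SSZ, mul(Z, SSSZ)), mul(add(Z, Z), mul(SZ, SSSZ))), Z)))))
  [22] S(S(S(S(add(add(S(add(SZ, mul(Z, SSSZ))), mul(add(Z, Z), mul(SZ, SSSZ))), Z)))))
  [23] S(S(S(S(add(S(add(add(SZ, mul(Z, SSSZ)), mul(add(Z, Z), mul(SZ, SSSZ)))), Z)))))
  [24] S(S(S(S(S(add(add(add(SZ, mul(Z, SSSZ)), mul(add(Z, Z), mul(SZ, SSSZ))), Z))))))
  [25] S(S(S(S(S(add(add(S(add(Z, mul(Z, SSSZ))), mul(add(Z, Z), mul(SZ, SSSZ))), Z))))))
  [26] S(S(S(S(S(add(S(add(add(Z, mul(Z, SSSZ)), mul(add(Z, Z), mul(SZ, SSSZ)))), Z))))))
  [27] S(S(S(S(S(S(add(add(add(Z, mul(Z, SSSZ)), mul(add(Z, Z), mul(SZ, SSSZ))), Z)))))))
  [28] S(S(S(S(S(S(add(add(mul(Z, SSSZ), mul(add(Z, Z), mul(SZ, SSSZ))), Z)))))))
  [29] S(S(S(S(S(S(add(add(Z, mul(add(Z, Z), mul(SZ, SSSZ))), Z)))))))
  [30] S(S(S(S(S(S(add(mul(add(Z, Z), mul(SZ, SSSZ)), Z)))))))
  [31] S(S(S(S(S(S(add(mul(Z, mul(SZ, SSSZ)), Z)))))))
  [32] S(S(S(S(S(S(add(Z, Z)))))))
  [33] S^6(Z)

Answer: SAME — A ⇓ S^6(Z), B ⇓ S^6(Z)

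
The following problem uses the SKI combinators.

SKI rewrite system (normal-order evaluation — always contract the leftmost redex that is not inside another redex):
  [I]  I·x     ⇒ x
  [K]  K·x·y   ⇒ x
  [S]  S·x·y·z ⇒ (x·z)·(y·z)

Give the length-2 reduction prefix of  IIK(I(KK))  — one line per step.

  start: IIK(I(KK))
  →1  IK(I(KK))
  →2  K(I(KK))

Answer: after 2 steps: K(I(KK))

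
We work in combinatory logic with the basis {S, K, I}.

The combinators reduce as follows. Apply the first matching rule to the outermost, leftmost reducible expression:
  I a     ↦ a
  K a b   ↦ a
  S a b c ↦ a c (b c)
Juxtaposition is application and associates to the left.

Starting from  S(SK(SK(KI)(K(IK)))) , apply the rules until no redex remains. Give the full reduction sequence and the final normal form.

  start: S(SK(SK(KI)(K(IK))))
  →1  S(SK(K(K(IK))(KI(K(IK)))))
  →2  S(SK(K(IK)))
  →3  S(SK(KK))

Answer: normal form = S(SK(KK))  (in 3 steps)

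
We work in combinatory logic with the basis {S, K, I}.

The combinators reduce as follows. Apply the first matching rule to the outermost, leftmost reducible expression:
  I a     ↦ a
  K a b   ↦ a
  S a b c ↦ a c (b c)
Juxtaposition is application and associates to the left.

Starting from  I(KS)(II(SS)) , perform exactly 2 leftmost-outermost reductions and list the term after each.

  start: I(KS)(II(SS))
  [1] KS(II(SS))
  [2] S

Answer: after 2 steps: S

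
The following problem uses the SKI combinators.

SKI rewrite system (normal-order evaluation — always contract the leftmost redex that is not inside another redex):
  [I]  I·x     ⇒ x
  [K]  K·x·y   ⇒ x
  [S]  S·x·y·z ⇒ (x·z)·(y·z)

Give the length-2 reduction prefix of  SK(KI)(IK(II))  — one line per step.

Answer: after 2 steps: IK(II)

Working:
  start: SK(KI)(IK(II))
  →1  K(IK(II))(KI(IK(II)))
  →2  IK(II)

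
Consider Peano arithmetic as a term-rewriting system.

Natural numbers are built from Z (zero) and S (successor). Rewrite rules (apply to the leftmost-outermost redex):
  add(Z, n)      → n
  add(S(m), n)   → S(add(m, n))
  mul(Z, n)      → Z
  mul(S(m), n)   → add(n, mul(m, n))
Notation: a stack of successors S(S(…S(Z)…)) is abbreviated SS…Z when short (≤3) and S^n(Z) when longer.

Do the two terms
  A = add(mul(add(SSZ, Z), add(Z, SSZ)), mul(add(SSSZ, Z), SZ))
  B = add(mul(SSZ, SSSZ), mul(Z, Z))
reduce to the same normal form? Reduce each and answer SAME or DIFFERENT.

Answer: DIFFERENT — A ⇓ S^7(Z), B ⇓ S^6(Z)

Derivation:
Term A:
  start: add(mul(add(SSZ, Z), add(Z, SSZ)), mul(add(SSSZ, Z), SZ))
  →1  add(mul(S(add(SZ, Z)), add(Z, SSZ)), mul(add(SSSZ, Z), SZ))
  →2  add(add(add(Z, SSZ), mul(add(SZ, Z), add(Z, SSZ))), mul(add(SSSZ, Z), SZ))
  →3  add(add(SSZ, mul(add(SZ, Z), add(Z, SSZ))), mul(add(SSSZ, Z), SZ))
  →4  add(S(add(SZ, mul(add(SZ, Z), add(Z, SSZ)))), mul(add(SSSZ, Z), SZ))
  →5  S(add(add(SZ, mul(add(SZ, Z), add(Z, SSZ))), mul(add(SSSZ, Z), SZ)))
  →6  S(add(S(add(Z, mul(add(SZ, Z), add(Z, SSZ)))), mul(add(SSSZ, Z), SZ)))
  →7  S(S(add(add(Z, mul(add(SZ, Z), add(Z, SSZ))), mul(add(SSSZ, Z), SZ))))
  →8  S(S(add(mul(add(SZ, Z), add(Z, SSZ)), mul(add(SSSZ, Z), SZ))))
  →9  S(S(add(mul(S(add(Z, Z)), add(Z, SSZ)), mul(add(SSSZ, Z), SZ))))
  →10  S(S(add(add(add(Z, SSZ), mul(add(Z, Z), add(Z, SSZ))), mul(add(SSSZ, Z), SZ))))
  →11  S(S(add(add(SSZ, mul(add(Z, Z), add(Z, SSZ))), mul(add(SSSZ, Z), SZ))))
  →12  S(S(add(S(add(SZ, mul(add(Z, Z), add(Z, SSZ)))), mul(add(SSSZ, Z), SZ))))
  →13  S(S(S(add(add(SZ, mul(add(Z, Z), add(Z, SSZ))), mul(add(SSSZ, Z), SZ)))))
  →14  S(S(S(add(S(add(Z, mul(add(Z, Z), add(Z, SSZ)))), mul(add(SSSZ, Z), SZ)))))
  →15  S(S(S(S(add(add(Z, mul(add(Z, Z), add(Z, SSZ))), mul(add(SSSZ, Z), SZ))))))
  →16  S(S(S(S(add(mul(add(Z, Z), add(Z, SSZ)), mul(add(SSSZ, Z), SZ))))))
  →17  S(S(S(S(add(mul(Z, add(Z, SSZ)), mul(add(SSSZ, Z), SZ))))))
  →18  S(S(S(S(add(Z, mul(add(SSSZ, Z), SZ))))))
  →19  S(S(S(S(mul(add(SSSZ, Z), SZ)))))
  →20  S(S(S(S(mul(S(add(SSZ, Z)), SZ)))))
  →21  S(S(S(S(add(SZ, mul(add(SSZ, Z), SZ))))))
  →22  S(S(S(S(S(add(Z, mul(add(SSZ, Z), SZ)))))))
  →23  S(S(S(S(S(mul(add(SSZ, Z), SZ))))))
  →24  S(S(S(S(S(mul(S(add(SZ, Z)), SZ))))))
  →25  S(S(S(S(S(add(SZ, mul(add(SZ, Z), SZ)))))))
  →26  S(S(S(S(S(S(add(Z, mul(add(SZ, Z), SZ))))))))
  →27  S(S(S(S(S(S(mul(add(SZ, Z), SZ)))))))
  →28  S(S(S(S(S(S(mul(S(add(Z, Z)), SZ)))))))
  →29  S(S(S(S(S(S(add(SZ, mul(add(Z, Z), SZ))))))))
  →30  S(S(S(S(S(S(S(add(Z, mul(add(Z, Z), SZ)))))))))
  →31  S(S(S(S(S(S(S(mul(add(Z, Z), SZ))))))))
  →32  S(S(S(S(S(S(S(mul(Z, SZ))))))))
  →33  S^7(Z)

Term B:
  start: add(mul(SSZ, SSSZ), mul(Z, Z))
  →1  add(add(SSSZ, mul(SZ, SSSZ)), mul(Z, Z))
  →2  add(S(add(SSZ, mul(SZ, SSSZ))), mul(Z, Z))
  →3  S(add(add(SSZ, mul(SZ, SSSZ)), mul(Z, Z)))
  →4  S(add(S(add(SZ, mul(SZ, SSSZ))), mul(Z, Z)))
  →5  S(S(add(add(SZ, mul(SZ, SSSZ)), mul(Z, Z))))
  →6  S(S(add(S(add(Z, mul(SZ, SSSZ))), mul(Z, Z))))
  →7  S(S(S(add(add(Z, mul(SZ, SSSZ)), mul(Z, Z)))))
  →8  S(S(S(add(mul(SZ, SSSZ), mul(Z, Z)))))
  →9  S(S(S(add(add(SSSZ, mul(Z, SSSZ)), mul(Z, Z)))))
  →10  S(S(S(add(S(add(SSZ, mul(Z, SSSZ))), mul(Z, Z)))))
  →11  S(S(S(S(add(add(SSZ, mul(Z, SSSZ)), mul(Z, Z))))))
  →12  S(S(S(S(add(S(add(SZ, mul(Z, SSSZ))), mul(Z, Z))))))
  →13  S(S(S(S(S(add(add(SZ, mul(Z, SSSZ)), mul(Z, Z)))))))
  →14  S(S(S(S(S(add(S(add(Z, mul(Z, SSSZ))), mul(Z, Z)))))))
  →15  S(S(S(S(S(S(add(add(Z, mul(Z, SSSZ)), mul(Z, Z))))))))
  →16  S(S(S(S(S(S(add(mul(Z, SSSZ), mul(Z, Z))))))))
  →17  S(S(S(S(S(S(add(Z, mul(Z, Z))))))))
  →18  S(S(S(S(S(S(mul(Z, Z)))))))
  →19  S^6(Z)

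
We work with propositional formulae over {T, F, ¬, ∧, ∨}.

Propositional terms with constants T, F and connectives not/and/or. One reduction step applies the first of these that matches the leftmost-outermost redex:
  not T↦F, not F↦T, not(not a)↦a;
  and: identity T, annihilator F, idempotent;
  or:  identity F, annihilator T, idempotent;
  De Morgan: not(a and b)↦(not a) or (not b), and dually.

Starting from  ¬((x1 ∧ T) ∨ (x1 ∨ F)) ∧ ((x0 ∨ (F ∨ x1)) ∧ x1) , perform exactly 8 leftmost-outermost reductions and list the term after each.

  start: ¬((x1 ∧ T) ∨ (x1 ∨ F)) ∧ ((x0 ∨ (F ∨ x1)) ∧ x1)
  step 1: (¬(x1 ∧ T) ∧ ¬(x1 ∨ F)) ∧ ((x0 ∨ (F ∨ x1)) ∧ x1)
  step 2: ((¬x1 ∨ ¬T) ∧ ¬(x1 ∨ F)) ∧ ((x0 ∨ (F ∨ x1)) ∧ x1)
  step 3: ((¬x1 ∨ F) ∧ ¬(x1 ∨ F)) ∧ ((x0 ∨ (F ∨ x1)) ∧ x1)
  step 4: (¬x1 ∧ ¬(x1 ∨ F)) ∧ ((x0 ∨ (F ∨ x1)) ∧ x1)
  step 5: (¬x1 ∧ (¬x1 ∧ ¬F)) ∧ ((x0 ∨ (F ∨ x1)) ∧ x1)
  step 6: (¬x1 ∧ (¬x1 ∧ T)) ∧ ((x0 ∨ (F ∨ x1)) ∧ x1)
  step 7: (¬x1 ∧ ¬x1) ∧ ((x0 ∨ (F ∨ x1)) ∧ x1)
  step 8: ¬x1 ∧ ((x0 ∨ (F ∨ x1)) ∧ x1)

Answer: after 8 steps: ¬x1 ∧ ((x0 ∨ (F ∨ x1)) ∧ x1)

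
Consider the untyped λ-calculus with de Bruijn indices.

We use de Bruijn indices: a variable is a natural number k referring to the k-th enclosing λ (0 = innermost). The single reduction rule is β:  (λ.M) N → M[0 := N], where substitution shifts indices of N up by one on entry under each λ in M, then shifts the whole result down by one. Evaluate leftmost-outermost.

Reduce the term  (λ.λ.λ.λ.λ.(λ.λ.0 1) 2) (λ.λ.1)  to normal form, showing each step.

Answer: normal form = λ.λ.λ.λ.λ.0 3  (in 2 steps)

Working:
  start: (λ.λ.λ.λ.λ.(λ.λ.0 1) 2) (λ.λ.1)
  →1  λ.λ.λ.λ.(λ.λ.0 1) 2
  →2  λ.λ.λ.λ.λ.0 3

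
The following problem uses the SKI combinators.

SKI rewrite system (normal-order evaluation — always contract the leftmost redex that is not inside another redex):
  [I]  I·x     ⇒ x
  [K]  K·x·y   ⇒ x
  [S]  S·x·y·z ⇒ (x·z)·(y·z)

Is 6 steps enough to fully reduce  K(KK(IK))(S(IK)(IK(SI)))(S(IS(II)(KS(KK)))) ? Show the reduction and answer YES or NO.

Answer: YES — reaches normal form K(S(SIS)) in 5 ≤ 6 steps

Working:
  start: K(KK(IK))(S(IK)(IK(SI)))(S(IS(II)(KS(KK))))
  →1  KK(IK)(S(IS(II)(KS(KK))))
  →2  K(S(IS(II)(KS(KK))))
  →3  K(S(S(II)(KS(KK))))
  →4  K(S(SI(KS(KK))))
  →5  K(S(SIS))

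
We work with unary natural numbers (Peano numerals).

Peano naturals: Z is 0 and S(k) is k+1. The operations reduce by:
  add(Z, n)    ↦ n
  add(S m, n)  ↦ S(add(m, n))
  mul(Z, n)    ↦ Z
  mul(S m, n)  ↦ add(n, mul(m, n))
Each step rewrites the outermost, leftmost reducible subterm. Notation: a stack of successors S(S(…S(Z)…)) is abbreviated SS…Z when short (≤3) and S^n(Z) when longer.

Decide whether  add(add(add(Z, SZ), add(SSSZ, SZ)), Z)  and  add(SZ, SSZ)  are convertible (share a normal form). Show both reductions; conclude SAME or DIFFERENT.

Term A:
  start: add(add(add(Z, SZ), add(SSSZ, SZ)), Z)
  step 1: add(add(SZ, add(SSSZ, SZ)), Z)
  step 2: add(S(add(Z, add(SSSZ, SZ))), Z)
  step 3: S(add(add(Z, add(SSSZ, SZ)), Z))
  step 4: S(add(add(SSSZ, SZ), Z))
  step 5: S(add(S(add(SSZ, SZ)), Z))
  step 6: S(S(add(add(SSZ, SZ), Z)))
  step 7: S(S(add(S(add(SZ, SZ)), Z)))
  step 8: S(S(S(add(add(SZ, SZ), Z))))
  step 9: S(S(S(add(S(add(Z, SZ)), Z))))
  step 10: S(S(S(S(add(add(Z, SZ), Z)))))
  step 11: S(S(S(S(add(SZ, Z)))))
  step 12: S(S(S(S(S(add(Z, Z))))))
  step 13: S^5(Z)

Term B:
  start: add(SZ, SSZ)
  step 1: S(add(Z, SSZ))
  step 2: SSSZ

Answer: DIFFERENT — A ⇓ S^5(Z), B ⇓ SSSZ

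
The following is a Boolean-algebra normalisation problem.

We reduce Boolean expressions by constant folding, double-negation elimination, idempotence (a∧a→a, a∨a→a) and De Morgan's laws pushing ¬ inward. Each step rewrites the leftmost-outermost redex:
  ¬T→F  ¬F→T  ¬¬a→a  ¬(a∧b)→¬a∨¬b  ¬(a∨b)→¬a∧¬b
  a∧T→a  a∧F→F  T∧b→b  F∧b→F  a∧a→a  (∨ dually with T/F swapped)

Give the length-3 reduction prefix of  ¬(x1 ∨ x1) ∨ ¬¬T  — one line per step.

  start: ¬(x1 ∨ x1) ∨ ¬¬T
  →1  (¬x1 ∧ ¬x1) ∨ ¬¬T
  →2  ¬x1 ∨ ¬¬T
  →3  ¬x1 ∨ T

Answer: after 3 steps: ¬x1 ∨ T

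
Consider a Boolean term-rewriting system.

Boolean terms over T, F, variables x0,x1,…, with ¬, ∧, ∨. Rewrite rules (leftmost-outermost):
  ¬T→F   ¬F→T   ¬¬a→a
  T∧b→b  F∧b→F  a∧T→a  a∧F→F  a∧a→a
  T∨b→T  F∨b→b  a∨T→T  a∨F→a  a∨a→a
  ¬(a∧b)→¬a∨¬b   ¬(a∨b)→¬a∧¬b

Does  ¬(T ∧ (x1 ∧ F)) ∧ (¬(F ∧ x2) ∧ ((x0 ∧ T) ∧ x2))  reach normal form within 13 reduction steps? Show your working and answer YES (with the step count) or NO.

Answer: YES — reaches normal form x0 ∧ x2 in 12 ≤ 13 steps

Derivation:
  start: ¬(T ∧ (x1 ∧ F)) ∧ (¬(F ∧ x2) ∧ ((x0 ∧ T) ∧ x2))
  [1] (¬T ∨ ¬(x1 ∧ F)) ∧ (¬(F ∧ x2) ∧ ((x0 ∧ T) ∧ x2))
  [2] (F ∨ ¬(x1 ∧ F)) ∧ (¬(F ∧ x2) ∧ ((x0 ∧ T) ∧ x2))
  [3] ¬(x1 ∧ F) ∧ (¬(F ∧ x2) ∧ ((x0 ∧ T) ∧ x2))
  [4] (¬x1 ∨ ¬F) ∧ (¬(F ∧ x2) ∧ ((x0 ∧ T) ∧ x2))
  [5] (¬x1 ∨ T) ∧ (¬(F ∧ x2) ∧ ((x0 ∧ T) ∧ x2))
  [6] T ∧ (¬(F ∧ x2) ∧ ((x0 ∧ T) ∧ x2))
  [7] ¬(F ∧ x2) ∧ ((x0 ∧ T) ∧ x2)
  [8] (¬F ∨ ¬x2) ∧ ((x0 ∧ T) ∧ x2)
  [9] (T ∨ ¬x2) ∧ ((x0 ∧ T) ∧ x2)
  [10] T ∧ ((x0 ∧ T) ∧ x2)
  [11] (x0 ∧ T) ∧ x2
  [12] x0 ∧ x2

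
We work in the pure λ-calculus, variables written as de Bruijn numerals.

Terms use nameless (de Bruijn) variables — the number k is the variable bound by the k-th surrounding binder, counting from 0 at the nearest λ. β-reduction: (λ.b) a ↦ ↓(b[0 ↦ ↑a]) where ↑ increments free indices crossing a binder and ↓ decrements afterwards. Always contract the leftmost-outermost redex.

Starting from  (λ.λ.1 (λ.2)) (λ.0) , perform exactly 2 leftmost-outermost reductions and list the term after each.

  start: (λ.λ.1 (λ.2)) (λ.0)
  →1  λ.(λ.0) (λ.λ.0)
  →2  λ.λ.λ.0

Answer: after 2 steps: λ.λ.λ.0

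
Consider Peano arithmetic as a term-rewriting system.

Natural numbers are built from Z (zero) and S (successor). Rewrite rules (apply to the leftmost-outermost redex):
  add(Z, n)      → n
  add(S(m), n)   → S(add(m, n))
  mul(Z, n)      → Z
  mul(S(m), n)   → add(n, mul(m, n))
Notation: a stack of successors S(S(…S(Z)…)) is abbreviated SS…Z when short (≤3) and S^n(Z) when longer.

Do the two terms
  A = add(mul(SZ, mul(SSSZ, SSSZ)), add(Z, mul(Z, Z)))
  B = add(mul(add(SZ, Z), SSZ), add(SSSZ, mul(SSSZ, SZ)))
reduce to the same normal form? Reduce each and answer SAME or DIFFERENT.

Answer: DIFFERENT — A ⇓ S^9(Z), B ⇓ S^8(Z)

Reduction:
Term A:
  start: add(mul(SZ, mul(SSSZ, SSSZ)), add(Z, mul(Z, Z)))
  [1] add(add(mul(SSSZ, SSSZ), mul(Z, mul(SSSZ, SSSZ))), add(Z, mul(Z, Z)))
  [2] add(add(add(SSSZ, mul(SSZ, SSSZ)), mul(Z, mul(SSSZ, SSSZ))), add(Z, mul(Z, Z)))
  [3] add(add(S(add(SSZ, mul(SSZ, SSSZ))), mul(Z, mul(SSSZ, SSSZ))), add(Z, mul(Z, Z)))
  [4] add(S(add(add(SSZ, mul(SSZ, SSSZ)), mul(Z, mul(SSSZ, SSSZ)))), add(Z, mul(Z, Z)))
  [5] S(add(add(add(SSZ, mul(SSZ, SSSZ)), mul(Z, mul(SSSZ, SSSZ))), add(Z, mul(Z, Z))))
  [6] S(add(add(S(add(SZ, mul(SSZ, SSSZ))), mul(Z, mul(SSSZ, SSSZ))), add(Z, mul(Z, Z))))
  [7] S(add(S(add(add(SZ, mul(SSZ, SSSZ)), mul(Z, mul(SSSZ, SSSZ)))), add(Z, mul(Z, Z))))
  [8] S(S(add(add(add(SZ, mul(SSZ, SSSZ)), mul(Z, mul(SSSZ, SSSZ))), add(Z, mul(Z, Z)))))
  [9] S(S(add(add(S(add(Z, mul(SSZ, SSSZ))), mul(Z, mul(SSSZ, SSSZ))), add(Z, mul(Z, Z)))))
  [10] S(S(add(S(add(add(Z, mul(SSZ, SSSZ)), mul(Z, mul(SSSZ, SSSZ)))), add(Z, mul(Z, Z)))))
  [11] S(S(S(add(add(add(Z, mul(SSZ, SSSZ)), mul(Z, mul(SSSZ, SSSZ))), add(Z, mul(Z, Z))))))
  [12] S(S(S(add(add(mul(SSZ, SSSZ), mul(Z, mul(SSSZ, SSSZ))), add(Z, mul(Z, Z))))))
  [13] S(S(S(add(add(add(SSSZ, mul(SZ, SSSZ)), mul(Z, mul(SSSZ, SSSZ))), add(Z, mul(Z, Z))))))
  [14] S(S(S(add(add(S(add(SSZ, mul(SZ, SSSZ))), mul(Z, mul(SSSZ, SSSZ))), add(Z, mul(Z, Z))))))
  [15] S(S(S(add(S(add(add(SSZ, mul(SZ, SSSZ)), mul(Z, mul(SSSZ, SSSZ)))), add(Z, mul(Z, Z))))))
  [16] S(S(S(S(add(add(add(SSZ, mul(SZ, SSSZ)), mul(Z, mul(SSSZ, SSSZ))), add(Z, mul(Z, Z)))))))
  [17] S(S(S(S(add(add(S(add(SZ, mul(SZ, SSSZ))), mul(Z, mul(SSSZ, SSSZ))), add(Z, mul(Z, Z)))))))
  [18] S(S(S(S(add(S(add(add(SZ, mul(SZ, SSSZ)), mul(Z, mul(SSSZ, SSSZ)))), add(Z, mul(Z, Z)))))))
  [19] S(S(S(S(S(add(add(add(SZ, mul(SZ, SSSZ)), mul(Z, mul(SSSZ, SSSZ))), add(Z, mul(Z, Z))))))))
  [20] S(S(S(S(S(add(add(S(add(Z, mul(SZ, SSSZ))), mul(Z, mul(SSSZ, SSSZ))), add(Z, mul(Z, Z))))))))
  [21] S(S(S(S(S(add(S(add(add(Z, mul(SZ, SSSZ)), mul(Z, mul(SSSZ, SSSZ)))), add(Z, mul(Z, Z))))))))
  [22] S(S(S(S(S(S(add(add(add(Z, mul(SZ, SSSZ)), mul(Z, mul(SSSZ, SSSZ))), add(Z, mul(Z, Z)))))))))
  [23] S(S(S(S(S(S(add(add(mul(SZ, SSSZ), mul(Z, mul(SSSZ, SSSZ))), add(Z, mul(Z, Z)))))))))
  [24] S(S(S(S(S(S(add(add(add(SSSZ, mul(Z, SSSZ)), mul(Z, mul(SSSZ, SSSZ))), add(Z, mul(Z, Z)))))))))
  [25] S(S(S(S(S(S(add(add(S(add(SSZ, mul(Z, SSSZ))), mul(Z, mul(SSSZ, SSSZ))), add(Z, mul(Z, Z)))))))))
  [26] S(S(S(S(S(S(add(S(add(add(SSZ, mul(Z, SSSZ)), mul(Z, mul(SSSZ, SSSZ)))), add(Z, mul(Z, Z)))))))))
  [27] S(S(S(S(S(S(S(add(add(add(SSZ, mul(Z, SSSZ)), mul(Z, mul(SSSZ, SSSZ))), add(Z, mul(Z, Z))))))))))
  [28] S(S(S(S(S(S(S(add(add(S(add(SZ, mul(Z, SSSZ))), mul(Z, mul(SSSZ, SSSZ))), add(Z, mul(Z, Z))))))))))
  [29] S(S(S(S(S(S(S(add(S(add(add(SZ, mul(Z, SSSZ)), mul(Z, mul(SSSZ, SSSZ)))), add(Z, mul(Z, Z))))))))))
  [30] S(S(S(S(S(S(S(S(add(add(add(SZ, mul(Z, SSSZ)), mul(Z, mul(SSSZ, SSSZ))), add(Z, mul(Z, Z)))))))))))
  [31] S(S(S(S(S(S(S(S(add(add(S(add(Z, mul(Z, SSSZ))), mul(Z, mul(SSSZ, SSSZ))), add(Z, mul(Z, Z)))))))))))
  [32] S(S(S(S(S(S(S(S(add(S(add(add(Z, mul(Z, SSSZ)), mul(Z, mul(SSSZ, SSSZ)))), add(Z, mul(Z, Z)))))))))))
  [33] S(S(S(S(S(S(S(S(S(add(add(add(Z, mul(Z, SSSZ)), mul(Z, mul(SSSZ, SSSZ))), add(Z, mul(Z, Z))))))))))))
  [34] S(S(S(S(S(S(S(S(S(add(add(mul(Z, SSSZ), mul(Z, mul(SSSZ, SSSZ))), add(Z, mul(Z, Z))))))))))))
  [35] S(S(S(S(S(S(S(S(S(add(add(Z, mul(Z, mul(SSSZ, SSSZ))), add(Z, mul(Z, Z))))))))))))
  [36] S(S(S(S(S(S(S(S(S(add(mul(Z, mul(SSSZ, SSSZ)), add(Z, mul(Z, Z))))))))))))
  [37] S(S(S(S(S(S(S(S(S(add(Z, add(Z, mul(Z, Z))))))))))))
  [38] S(S(S(S(S(S(S(S(S(add(Z, mul(Z, Z)))))))))))
  [39] S(S(S(S(S(S(S(S(S(mul(Z, Z))))))))))
  [40] S^9(Z)

Term B:
  start: add(mul(add(SZ, Z), SSZ), add(SSSZ, mul(SSSZ, SZ)))
  [1] add(mul(S(add(Z, Z)), SSZ), add(SSSZ, mul(SSSZ, SZ)))
  [2] add(add(SSZ, mul(add(Z, Z), SSZ)), add(SSSZ, mul(SSSZ, SZ)))
  [3] add(S(add(SZ, mul(add(Z, Z), SSZ))), add(SSSZ, mul(SSSZ, SZ)))
  [4] S(add(add(SZ, mul(add(Z, Z), SSZ)), add(SSSZ, mul(SSSZ, SZ))))
  [5] S(add(S(add(Z, mul(add(Z, Z), SSZ))), add(SSSZ, mul(SSSZ, SZ))))
  [6] S(S(add(add(Z, mul(add(Z, Z), SSZ)), add(SSSZ, mul(SSSZ, SZ)))))
  [7] S(S(add(mul(add(Z, Z), SSZ), add(SSSZ, mul(SSSZ, SZ)))))
  [8] S(S(add(mul(Z, SSZ), add(SSSZ, mul(SSSZ, SZ)))))
  [9] S(S(add(Z, add(SSSZ, mul(SSSZ, SZ)))))
  [10] S(S(add(SSSZ, mul(SSSZ, SZ))))
  [11] S(S(S(add(SSZ, mul(SSSZ, SZ)))))
  [12] S(S(S(S(add(SZ, mul(SSSZ, SZ))))))
  [13] S(S(S(S(S(add(Z, mul(SSSZ, SZ)))))))
  [14] S(S(S(S(S(mul(SSSZ, SZ))))))
  [15] S(S(S(S(S(add(SZ, mul(SSZ, SZ)))))))
  [16] S(S(S(S(S(S(add(Z, mul(SSZ, SZ))))))))
  [17] S(S(S(S(S(S(mul(SSZ, SZ)))))))
  [18] S(S(S(S(S(S(add(SZ, mul(SZ, SZ))))))))
  [19] S(S(S(S(S(S(S(add(Z, mul(SZ, SZ)))))))))
  [20] S(S(S(S(S(S(S(mul(SZ, SZ))))))))
  [21] S(S(S(S(S(S(S(add(SZ, mul(Z, SZ)))))))))
  [22] S(S(S(S(S(S(S(S(add(Z, mul(Z, SZ))))))))))
  [23] S(S(S(S(S(S(S(S(mul(Z, SZ)))))))))
  [24] S^8(Z)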